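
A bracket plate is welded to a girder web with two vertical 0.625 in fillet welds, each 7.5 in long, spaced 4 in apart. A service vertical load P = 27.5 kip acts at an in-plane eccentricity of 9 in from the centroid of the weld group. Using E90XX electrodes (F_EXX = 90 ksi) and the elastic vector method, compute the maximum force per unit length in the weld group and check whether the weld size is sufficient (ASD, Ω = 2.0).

f_max ≈ 9.08 kip/in; adequate

Total weld length L_w = 15 in. Treat welds as unit-width lines.
Polar moment about centroid: J = 2[d³/12 + d(b/2)²] = 2[7.5³/12 + 7.5×2²] = 130.3 in³.
Direct shear f_v = P/L_w = 27.5 / 15 = 1.833 kip/in (vertical).
Torsion M = P·e = 27.5 × 9 = 247.5 kip·in.
Critical point at (x, y) = (2, 3.75) from centroid. f_tx = M·y/J = 7.122 kip/in; f_ty = M·x/J = 3.799 kip/in.
Resultant f_max = √[f_tx² + (f_v + f_ty)²] = √[7.122² + (1.833 + 3.799)²] = 9.08 kip/in.
Capacity per unit length: r_n/Ω = (1/2.0) × 0.6 × 90 × (0.707 × 0.625) = 11.93 kip/in.
9.08 ≤ 11.93 → adequate.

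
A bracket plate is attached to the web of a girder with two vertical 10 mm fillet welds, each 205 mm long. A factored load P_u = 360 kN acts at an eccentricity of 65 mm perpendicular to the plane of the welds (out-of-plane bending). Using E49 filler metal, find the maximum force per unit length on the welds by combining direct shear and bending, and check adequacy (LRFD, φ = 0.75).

f_max ≈ 1890 N/mm; NOT adequate

E49XX → F_EXX = 490 MPa.
L_w = 2 × 205 = 410 mm; section modulus (unit throat) S = 2 × L²/6 = 14010 mm².
Direct shear f_v = P/L_w = 360×10³/410 = 878 N/mm.
Moment M = P × e = 360×10³ × 65 = 23400000 N·mm; bending f_b = M/S = 1670 N/mm.
f_max = √(f_v² + f_b²) = √(878² + 1670²) = 1887 N/mm.
φr_n = 0.75 × 0.6 × 490 × (0.707 × 10) = 1559 N/mm → NOT adequate.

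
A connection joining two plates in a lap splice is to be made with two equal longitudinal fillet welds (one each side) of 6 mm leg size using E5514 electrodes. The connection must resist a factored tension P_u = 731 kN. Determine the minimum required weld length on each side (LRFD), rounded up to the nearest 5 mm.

L = 350 mm on each side

E55XX → F_EXX = 550 MPa.
Throat t_e = 0.707 × 6 = 4.242 mm.
φr_n = 0.75 × 0.6 × 550 × 4.242 × 10⁻³ = 1.05 kN/mm.
L_req = P_u / φr_n = 731 / 1.05 = 696.3 mm total.
Per side: 696.3 / 2 = 348.1 mm.
Round up → use L = 350 mm on each side.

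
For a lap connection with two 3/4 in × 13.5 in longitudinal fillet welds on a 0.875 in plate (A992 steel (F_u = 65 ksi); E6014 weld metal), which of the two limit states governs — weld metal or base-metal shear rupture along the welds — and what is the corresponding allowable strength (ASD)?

R_n/Ω ≈ 258 kips (weld metal governs)

E60XX → F_EXX = 60 ksi.
t_e = 0.707 × 0.75 = 0.5302 in; L = 27 in.
Weld metal: R_n/Ω = (1/2.0) × 0.6 × 60 × 0.5302 × 27 = 257.7 kips.
Base metal (shear rupture): R_n/Ω = (1/2.0) × 0.6 × 65 × 0.875 × 27 = 460.7 kips.
Governing: weld metal.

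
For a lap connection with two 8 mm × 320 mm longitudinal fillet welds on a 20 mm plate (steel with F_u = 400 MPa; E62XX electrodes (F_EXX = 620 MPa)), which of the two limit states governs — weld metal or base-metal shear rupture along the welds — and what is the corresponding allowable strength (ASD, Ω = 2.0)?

t_e = 0.707 × 8 = 5.656 mm; L = 640 mm.
Weld metal: R_n/Ω = (1/2.0) × 0.6 × 620 × 5.656 × 640 × 10⁻³ = 673.3 kN.
Base metal (shear rupture): R_n/Ω = (1/2.0) × 0.6 × 400 × 20 × 640 × 10⁻³ = 1536 kN.
Governing: weld metal.

R_n/Ω ≈ 673 kN (weld metal governs)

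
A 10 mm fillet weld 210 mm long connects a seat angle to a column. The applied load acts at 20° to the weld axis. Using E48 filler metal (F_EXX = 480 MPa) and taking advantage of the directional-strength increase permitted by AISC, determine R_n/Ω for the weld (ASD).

t_e = 0.707 × 10 = 7.07 mm; A_we = 7.07 × 210 = 1485 mm².
Directional factor: 1.0 + 0.5 sin^1.5(20°) = 1.1.
F_nw = 0.6 × 480 × 1.1 = 316.8 MPa.
R_n/Ω = (316.8 × 1485) / 2.0 × 10⁻³ = 235.2 kN.

R_n/Ω ≈ 235 kN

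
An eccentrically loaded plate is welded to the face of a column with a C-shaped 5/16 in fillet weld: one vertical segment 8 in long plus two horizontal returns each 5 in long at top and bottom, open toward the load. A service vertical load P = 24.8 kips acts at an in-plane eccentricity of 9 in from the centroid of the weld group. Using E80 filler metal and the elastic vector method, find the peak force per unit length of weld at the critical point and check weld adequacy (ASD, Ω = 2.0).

f_max ≈ 5.8 kip/in; NOT adequate

E80XX → F_EXX = 80 ksi.
Total weld length L_w = 18 in. Treat welds as unit-width lines.
Centroid: x̄ = 2×5×2.5 / 18 = 1.389 in from the vertical weld.
Polar moment about centroid: J = I_x + I_y = [8³/12 + 2×5×4²] + [8×1.389² + 2(5³/12 + 5×1.111²)] = 251.3 in³.
Direct shear f_v = P/L_w = 24.8 / 18 = 1.378 kip/in (vertical).
Torsion M = P·e = 24.8 × 9 = 223.2 kip·in.
Critical point at (x, y) = (3.611, 4) from centroid. f_tx = M·y/J = 3.553 kip/in; f_ty = M·x/J = 3.208 kip/in.
Resultant f_max = √[f_tx² + (f_v + f_ty)²] = √[3.553² + (1.378 + 3.208)²] = 5.801 kip/in.
Capacity per unit length: r_n/Ω = (1/2.0) × 0.6 × 80 × (0.707 × 0.3125) = 5.302 kip/in.
5.801 > 5.302 → NOT adequate.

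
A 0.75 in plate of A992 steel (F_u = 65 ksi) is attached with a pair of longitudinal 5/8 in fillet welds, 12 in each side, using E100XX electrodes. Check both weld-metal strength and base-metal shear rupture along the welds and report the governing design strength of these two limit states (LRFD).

E100XX → F_EXX = 100 ksi.
t_e = 0.707 × 0.625 = 0.4419 in; L = 24 in.
Weld metal: φR_n = 0.75 × 0.6 × 100 × 0.4419 × 24 = 477.2 kips.
Base metal (shear rupture): φR_n = 0.75 × 0.6 × 65 × 0.75 × 24 = 526.5 kips.
Governing: weld metal.

φR_n ≈ 477 kips (weld metal governs)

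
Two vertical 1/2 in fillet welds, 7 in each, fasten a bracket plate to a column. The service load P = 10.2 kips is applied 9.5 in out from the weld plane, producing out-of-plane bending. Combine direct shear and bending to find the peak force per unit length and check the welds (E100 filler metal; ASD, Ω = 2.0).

E100XX → F_EXX = 100 ksi.
L_w = 2 × 7 = 14 in; section modulus (unit throat) S = 2 × L²/6 = 16.33 in².
Direct shear f_v = P/L_w = 10.2/14 = 0.7286 kip/in.
Moment M = P × e = 10.2 × 9.5 = 96.9 kip·in; bending f_b = M/S = 5.933 kip/in.
f_max = √(f_v² + f_b²) = √(0.7286² + 5.933²) = 5.977 kip/in.
r_n/Ω = (1/2.0) × 0.6 × 100 × (0.707 × 0.5) = 10.6 kip/in → adequate.

f_max ≈ 5.98 kip/in; adequate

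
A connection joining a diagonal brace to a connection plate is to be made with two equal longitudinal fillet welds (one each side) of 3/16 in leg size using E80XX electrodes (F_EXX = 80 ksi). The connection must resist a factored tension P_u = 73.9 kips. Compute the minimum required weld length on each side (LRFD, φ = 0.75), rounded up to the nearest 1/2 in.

Throat t_e = 0.707 × 0.1875 = 0.1326 in.
φr_n = 0.75 × 0.6 × 80 × 0.1326 = 4.772 kips/in.
L_req = P_u / φr_n = 73.9 / 4.772 = 15.49 in total.
Per side: 15.49 / 2 = 7.743 in.
Round up → use L = 8 in on each side.

L = 8 in on each side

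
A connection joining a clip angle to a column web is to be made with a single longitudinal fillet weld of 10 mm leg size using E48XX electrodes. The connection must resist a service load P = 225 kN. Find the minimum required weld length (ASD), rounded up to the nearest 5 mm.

E48XX → F_EXX = 480 MPa.
Throat t_e = 0.707 × 10 = 7.07 mm.
r_n/Ω = (0.6 × 480 × 7.07) / 2.0 = 1018 N/mm = 1.018 kN/mm.
L_req = P / (r_n/Ω) = 225 / 1.018 = 221 mm total.
Round up → use L = 225 mm.

L = 225 mm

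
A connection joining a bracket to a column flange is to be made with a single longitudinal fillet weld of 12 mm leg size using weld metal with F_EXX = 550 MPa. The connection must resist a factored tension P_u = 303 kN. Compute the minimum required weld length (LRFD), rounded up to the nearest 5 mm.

Throat t_e = 0.707 × 12 = 8.484 mm.
φr_n = 0.75 × 0.6 × 550 × 8.484 × 10⁻³ = 2.1 kN/mm.
L_req = P_u / φr_n = 303 / 2.1 = 144.3 mm total.
Round up → use L = 145 mm.

L = 145 mm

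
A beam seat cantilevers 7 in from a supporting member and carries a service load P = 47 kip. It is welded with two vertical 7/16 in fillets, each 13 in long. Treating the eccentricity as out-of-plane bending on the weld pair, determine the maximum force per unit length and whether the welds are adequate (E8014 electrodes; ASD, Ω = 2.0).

f_max ≈ 6.11 kip/in; adequate

E80XX → F_EXX = 80 ksi.
L_w = 2 × 13 = 26 in; section modulus (unit throat) S = 2 × L²/6 = 56.33 in².
Direct shear f_v = P/L_w = 47/26 = 1.808 kip/in.
Moment M = P × e = 47 × 7 = 329 kip·in; bending f_b = M/S = 5.84 kip/in.
f_max = √(f_v² + f_b²) = √(1.808² + 5.84²) = 6.114 kip/in.
r_n/Ω = (1/2.0) × 0.6 × 80 × (0.707 × 0.4375) = 7.423 kip/in → adequate.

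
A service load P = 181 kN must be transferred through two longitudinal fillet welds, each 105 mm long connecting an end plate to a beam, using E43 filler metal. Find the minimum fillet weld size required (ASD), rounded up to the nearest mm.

w = 10 mm

E43XX → F_EXX = 430 MPa.
Total weld length L = 210 mm.
Required throat t_e = P × Ω / (0.6 F_EXX × L) = 181 × 2.0 / (0.6 × 430 × 210 × 10⁻³) = 6.681 mm.
Required leg w = t_e / 0.707 = 9.45 mm → use 10 mm.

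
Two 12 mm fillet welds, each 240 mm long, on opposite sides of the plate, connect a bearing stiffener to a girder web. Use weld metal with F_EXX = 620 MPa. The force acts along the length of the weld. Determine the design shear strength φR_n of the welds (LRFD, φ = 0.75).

Effective throat t_e = 0.707 × 12 = 8.484 mm.
Total length L = 480 mm; A_we = 8.484 × 480 = 4072 mm².
F_nw = 0.6 F_EXX = 0.6 × 620 = 372 MPa.
φR_n = 0.75 × 372 × 4072 × 10⁻³ = 1136 kN.

φR_n ≈ 1140 kN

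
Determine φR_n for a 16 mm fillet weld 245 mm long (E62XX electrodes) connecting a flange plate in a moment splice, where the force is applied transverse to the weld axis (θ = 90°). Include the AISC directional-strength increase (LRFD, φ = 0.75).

φR_n ≈ 1160 kN

E62XX → F_EXX = 620 MPa.
t_e = 0.707 × 16 = 11.31 mm; A_we = 11.31 × 245 = 2771 mm².
Directional factor: 1.0 + 0.5 sin^1.5(90°) = 1.5.
F_nw = 0.6 × 620 × 1.5 = 558 MPa.
φR_n = 0.75 × 558 × 2771 × 10⁻³ = 1160 kN.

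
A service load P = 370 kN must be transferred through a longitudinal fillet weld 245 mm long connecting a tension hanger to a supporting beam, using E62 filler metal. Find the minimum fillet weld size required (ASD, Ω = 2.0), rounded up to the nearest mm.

E62XX → F_EXX = 620 MPa.
Total weld length L = 245 mm.
Required throat t_e = P × Ω / (0.6 F_EXX × L) = 370 × 2.0 / (0.6 × 620 × 245 × 10⁻³) = 8.119 mm.
Required leg w = t_e / 0.707 = 11.48 mm → use 12 mm.

w = 12 mm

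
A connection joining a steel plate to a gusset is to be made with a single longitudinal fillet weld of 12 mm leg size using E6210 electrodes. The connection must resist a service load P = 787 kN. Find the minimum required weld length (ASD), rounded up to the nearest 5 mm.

E62XX → F_EXX = 620 MPa.
Throat t_e = 0.707 × 12 = 8.484 mm.
r_n/Ω = (0.6 × 620 × 8.484) / 2.0 = 1578 N/mm = 1.578 kN/mm.
L_req = P / (r_n/Ω) = 787 / 1.578 = 498.7 mm total.
Round up → use L = 500 mm.

L = 500 mm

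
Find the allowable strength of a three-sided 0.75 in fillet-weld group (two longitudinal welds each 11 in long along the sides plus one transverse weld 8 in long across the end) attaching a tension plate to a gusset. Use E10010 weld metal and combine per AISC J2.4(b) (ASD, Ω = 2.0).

E100XX → F_EXX = 100 ksi.
t_e = 0.707 × 0.75 = 0.5302 in.
R_nwl = 0.6 × 100 × 0.5302 × 22 = 699.9 kips (longitudinal, 2 welds).
R_nwt = 0.6 × 100 × 0.5302 × 8 = 254.5 kips (transverse, base value).
(i) R_nwl + R_nwt = 954.5 kips; (ii) 0.85 R_nwl + 1.5 R_nwt = 976.7 kips.
R_n = max = 976.7 kips [governs: (ii)]; R_n/Ω = 488.4 kips.

R_n/Ω ≈ 488 kips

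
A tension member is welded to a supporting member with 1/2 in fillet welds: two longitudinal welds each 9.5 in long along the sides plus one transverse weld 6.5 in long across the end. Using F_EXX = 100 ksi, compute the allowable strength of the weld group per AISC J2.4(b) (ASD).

t_e = 0.707 × 0.5 = 0.3535 in.
R_nwl = 0.6 × 100 × 0.3535 × 19 = 403 kips (longitudinal, 2 welds).
R_nwt = 0.6 × 100 × 0.3535 × 6.5 = 137.9 kips (transverse, base value).
(i) R_nwl + R_nwt = 540.9 kips; (ii) 0.85 R_nwl + 1.5 R_nwt = 549.3 kips.
R_n = max = 549.3 kips [governs: (ii)]; R_n/Ω = 274.7 kips.

R_n/Ω ≈ 275 kips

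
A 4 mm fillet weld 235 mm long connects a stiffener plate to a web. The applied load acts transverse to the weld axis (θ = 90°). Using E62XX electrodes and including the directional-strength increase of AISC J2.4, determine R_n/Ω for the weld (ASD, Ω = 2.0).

E62XX → F_EXX = 620 MPa.
t_e = 0.707 × 4 = 2.828 mm; A_we = 2.828 × 235 = 664.6 mm².
Directional factor: 1.0 + 0.5 sin^1.5(90°) = 1.5.
F_nw = 0.6 × 620 × 1.5 = 558 MPa.
R_n/Ω = (558 × 664.6) / 2.0 × 10⁻³ = 185.4 kN.

R_n/Ω ≈ 185 kN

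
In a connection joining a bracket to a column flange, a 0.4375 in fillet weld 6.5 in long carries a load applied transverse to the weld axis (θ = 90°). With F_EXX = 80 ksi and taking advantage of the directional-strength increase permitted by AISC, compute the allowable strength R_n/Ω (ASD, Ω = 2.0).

R_n/Ω ≈ 72.4 kip

t_e = 0.707 × 0.4375 = 0.3093 in; A_we = 0.3093 × 6.5 = 2.011 in².
Directional factor: 1.0 + 0.5 sin^1.5(90°) = 1.5.
F_nw = 0.6 × 80 × 1.5 = 72 ksi.
R_n/Ω = (72 × 2.011) / 2.0 = 72.38 kip.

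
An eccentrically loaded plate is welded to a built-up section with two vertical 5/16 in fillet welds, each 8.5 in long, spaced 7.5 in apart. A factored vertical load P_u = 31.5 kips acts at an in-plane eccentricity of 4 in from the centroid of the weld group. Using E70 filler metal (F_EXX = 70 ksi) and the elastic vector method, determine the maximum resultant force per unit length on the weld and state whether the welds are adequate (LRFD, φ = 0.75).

f_max ≈ 3.6 kip/in; adequate

Total weld length L_w = 17 in. Treat welds as unit-width lines.
Polar moment about centroid: J = 2[d³/12 + d(b/2)²] = 2[8.5³/12 + 8.5×3.75²] = 341.4 in³.
Direct shear f_v = P/L_w = 31.5 / 17 = 1.853 kip/in (vertical).
Torsion M = P·e = 31.5 × 4 = 126 kip·in.
Critical point at (x, y) = (3.75, 4.25) from centroid. f_tx = M·y/J = 1.568 kip/in; f_ty = M·x/J = 1.384 kip/in.
Resultant f_max = √[f_tx² + (f_v + f_ty)²] = √[1.568² + (1.853 + 1.384)²] = 3.597 kip/in.
Capacity per unit length: φr_n = 0.75 × 0.6 × 70 × (0.707 × 0.3125) = 6.96 kip/in.
3.597 ≤ 6.96 → adequate.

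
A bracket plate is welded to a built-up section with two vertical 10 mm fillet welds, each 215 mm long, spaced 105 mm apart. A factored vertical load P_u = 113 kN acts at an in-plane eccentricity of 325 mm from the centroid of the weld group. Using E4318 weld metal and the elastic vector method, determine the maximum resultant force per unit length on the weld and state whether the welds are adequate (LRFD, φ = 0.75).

E43XX → F_EXX = 430 MPa.
Total weld length L_w = 430 mm. Treat welds as unit-width lines.
Polar moment about centroid: J = 2[d³/12 + d(b/2)²] = 2[215³/12 + 215×52.5²] = 2842000 mm³.
Direct shear f_v = P/L_w = 113×10³ / 430 = 262.8 N/mm (vertical).
Torsion M = P·e = 113×10³ × 325 = 36725000 N·mm.
Critical point at (x, y) = (52.5, 107.5) from centroid. f_tx = M·y/J = 1389 N/mm; f_ty = M·x/J = 678.5 N/mm.
Resultant f_max = √[f_tx² + (f_v + f_ty)²] = √[1389² + (262.8 + 678.5)²] = 1678 N/mm.
Capacity per unit length: φr_n = 0.75 × 0.6 × 430 × (0.707 × 10) = 1368 N/mm.
1678 > 1368 → NOT adequate.

f_max ≈ 1680 N/mm; NOT adequate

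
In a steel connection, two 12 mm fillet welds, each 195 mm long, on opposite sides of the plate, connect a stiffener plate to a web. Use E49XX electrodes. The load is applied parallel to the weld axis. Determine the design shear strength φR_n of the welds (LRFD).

φR_n ≈ 730 kN

E49XX → F_EXX = 490 MPa.
Effective throat t_e = 0.707 × 12 = 8.484 mm.
Total length L = 390 mm; A_we = 8.484 × 390 = 3309 mm².
F_nw = 0.6 F_EXX = 0.6 × 490 = 294 MPa.
φR_n = 0.75 × 294 × 3309 × 10⁻³ = 729.6 kN.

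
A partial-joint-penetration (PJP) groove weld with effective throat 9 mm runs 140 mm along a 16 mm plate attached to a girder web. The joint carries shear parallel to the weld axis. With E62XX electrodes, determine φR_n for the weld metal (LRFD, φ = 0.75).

E62XX → F_EXX = 620 MPa.
Effective throat (given) t_e = 9 mm.
A_we = 9 × 140 = 1260 mm².
F_nw = 0.6 F_EXX = 372 MPa.
φR_n = 0.75 × 372 × 1260 × 10⁻³ = 351.5 kN.

φR_n ≈ 352 kN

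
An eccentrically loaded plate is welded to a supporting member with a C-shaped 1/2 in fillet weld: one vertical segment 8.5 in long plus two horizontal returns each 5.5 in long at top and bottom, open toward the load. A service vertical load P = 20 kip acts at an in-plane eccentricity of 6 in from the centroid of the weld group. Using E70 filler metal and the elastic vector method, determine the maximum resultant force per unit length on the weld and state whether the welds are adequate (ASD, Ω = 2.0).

f_max ≈ 3.01 kip/in; adequate

E70XX → F_EXX = 70 ksi.
Total weld length L_w = 19.5 in. Treat welds as unit-width lines.
Centroid: x̄ = 2×5.5×2.75 / 19.5 = 1.551 in from the vertical weld.
Polar moment about centroid: J = I_x + I_y = [8.5³/12 + 2×5.5×4.25²] + [8.5×1.551² + 2(5.5³/12 + 5.5×1.199²)] = 313.9 in³.
Direct shear f_v = P/L_w = 20 / 19.5 = 1.026 kip/in (vertical).
Torsion M = P·e = 20 × 6 = 120 kip·in.
Critical point at (x, y) = (3.949, 4.25) from centroid. f_tx = M·y/J = 1.625 kip/in; f_ty = M·x/J = 1.51 kip/in.
Resultant f_max = √[f_tx² + (f_v + f_ty)²] = √[1.625² + (1.026 + 1.51)²] = 3.011 kip/in.
Capacity per unit length: r_n/Ω = (1/2.0) × 0.6 × 70 × (0.707 × 0.5) = 7.423 kip/in.
3.011 ≤ 7.423 → adequate.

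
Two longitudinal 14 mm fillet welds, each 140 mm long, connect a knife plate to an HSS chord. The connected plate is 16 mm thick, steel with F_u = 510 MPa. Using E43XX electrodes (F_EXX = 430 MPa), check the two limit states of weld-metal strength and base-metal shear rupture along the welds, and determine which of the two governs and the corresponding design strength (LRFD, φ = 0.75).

φR_n ≈ 536 kN (weld metal governs)

t_e = 0.707 × 14 = 9.898 mm; L = 280 mm.
Weld metal: φR_n = 0.75 × 0.6 × 430 × 9.898 × 280 × 10⁻³ = 536.3 kN.
Base metal (shear rupture): φR_n = 0.75 × 0.6 × 510 × 16 × 280 × 10⁻³ = 1028 kN.
Governing: weld metal.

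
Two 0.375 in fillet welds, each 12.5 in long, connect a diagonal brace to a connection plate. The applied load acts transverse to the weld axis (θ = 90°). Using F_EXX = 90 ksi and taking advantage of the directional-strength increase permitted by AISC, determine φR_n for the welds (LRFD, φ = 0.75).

t_e = 0.707 × 0.375 = 0.2651 in; A_we = 0.2651 × 25 = 6.628 in².
Directional factor: 1.0 + 0.5 sin^1.5(90°) = 1.5.
F_nw = 0.6 × 90 × 1.5 = 81 ksi.
φR_n = 0.75 × 81 × 6.628 = 402.7 kip.

φR_n ≈ 403 kip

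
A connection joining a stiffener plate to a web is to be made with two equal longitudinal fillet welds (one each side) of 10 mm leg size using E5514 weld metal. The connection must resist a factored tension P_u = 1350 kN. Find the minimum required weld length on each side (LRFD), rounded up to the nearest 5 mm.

E55XX → F_EXX = 550 MPa.
Throat t_e = 0.707 × 10 = 7.07 mm.
φr_n = 0.75 × 0.6 × 550 × 7.07 × 10⁻³ = 1.75 kN/mm.
L_req = P_u / φr_n = 1350 / 1.75 = 771.5 mm total.
Per side: 771.5 / 2 = 385.8 mm.
Round up → use L = 390 mm on each side.

L = 390 mm on each side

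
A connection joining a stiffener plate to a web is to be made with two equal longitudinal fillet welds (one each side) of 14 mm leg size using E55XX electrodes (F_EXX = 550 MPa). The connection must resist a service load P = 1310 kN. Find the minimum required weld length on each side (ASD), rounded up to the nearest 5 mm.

Throat t_e = 0.707 × 14 = 9.898 mm.
r_n/Ω = (0.6 × 550 × 9.898) / 2.0 = 1633 N/mm = 1.633 kN/mm.
L_req = P / (r_n/Ω) = 1310 / 1.633 = 802.1 mm total.
Per side: 802.1 / 2 = 401.1 mm.
Round up → use L = 405 mm on each side.

L = 405 mm on each side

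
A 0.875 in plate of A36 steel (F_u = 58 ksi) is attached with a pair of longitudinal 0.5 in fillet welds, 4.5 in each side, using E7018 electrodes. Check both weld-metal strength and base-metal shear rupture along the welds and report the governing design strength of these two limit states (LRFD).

φR_n ≈ 100 kip (weld metal governs)

E70XX → F_EXX = 70 ksi.
t_e = 0.707 × 0.5 = 0.3535 in; L = 9 in.
Weld metal: φR_n = 0.75 × 0.6 × 70 × 0.3535 × 9 = 100.2 kip.
Base metal (shear rupture): φR_n = 0.75 × 0.6 × 58 × 0.875 × 9 = 205.5 kip.
Governing: weld metal.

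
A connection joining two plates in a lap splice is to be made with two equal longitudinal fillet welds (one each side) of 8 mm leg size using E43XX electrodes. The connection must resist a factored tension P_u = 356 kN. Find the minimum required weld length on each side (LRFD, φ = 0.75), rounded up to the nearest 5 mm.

L = 165 mm on each side

E43XX → F_EXX = 430 MPa.
Throat t_e = 0.707 × 8 = 5.656 mm.
φr_n = 0.75 × 0.6 × 430 × 5.656 × 10⁻³ = 1.094 kN/mm.
L_req = P_u / φr_n = 356 / 1.094 = 325.3 mm total.
Per side: 325.3 / 2 = 162.6 mm.
Round up → use L = 165 mm on each side.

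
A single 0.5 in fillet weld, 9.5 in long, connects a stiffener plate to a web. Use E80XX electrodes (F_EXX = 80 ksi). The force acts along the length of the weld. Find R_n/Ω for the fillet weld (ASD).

R_n/Ω ≈ 80.6 kips

Effective throat t_e = 0.707 × 0.5 = 0.3535 in.
Total length L = 9.5 in; A_we = 0.3535 × 9.5 = 3.358 in².
F_nw = 0.6 F_EXX = 0.6 × 80 = 48 ksi.
R_n = 48 × 3.358 = 161.2 kips; R_n/Ω = 161.2/2.0 = 80.6 kips.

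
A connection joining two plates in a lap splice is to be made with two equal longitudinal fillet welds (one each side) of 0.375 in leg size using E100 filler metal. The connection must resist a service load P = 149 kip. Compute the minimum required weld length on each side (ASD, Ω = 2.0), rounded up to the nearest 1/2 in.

L = 9.5 in on each side

E100XX → F_EXX = 100 ksi.
Throat t_e = 0.707 × 0.375 = 0.2651 in.
r_n/Ω = (0.6 × 100 × 0.2651) / 2.0 = 7.954 kip/in.
L_req = P / (r_n/Ω) = 149 / 7.954 = 18.73 in total.
Per side: 18.73 / 2 = 9.367 in.
Round up → use L = 9.5 in on each side.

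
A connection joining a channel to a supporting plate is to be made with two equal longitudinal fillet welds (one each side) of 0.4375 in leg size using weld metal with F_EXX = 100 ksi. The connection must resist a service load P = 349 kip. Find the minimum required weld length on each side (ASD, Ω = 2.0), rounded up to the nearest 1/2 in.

Throat t_e = 0.707 × 0.4375 = 0.3093 in.
r_n/Ω = (0.6 × 100 × 0.3093) / 2.0 = 9.279 kip/in.
L_req = P / (r_n/Ω) = 349 / 9.279 = 37.61 in total.
Per side: 37.61 / 2 = 18.81 in.
Round up → use L = 19 in on each side.

L = 19 in on each side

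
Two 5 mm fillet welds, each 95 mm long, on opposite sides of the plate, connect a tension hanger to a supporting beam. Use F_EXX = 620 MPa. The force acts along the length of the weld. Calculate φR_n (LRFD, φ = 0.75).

φR_n ≈ 187 kN

Effective throat t_e = 0.707 × 5 = 3.535 mm.
Total length L = 190 mm; A_we = 3.535 × 190 = 671.6 mm².
F_nw = 0.6 F_EXX = 0.6 × 620 = 372 MPa.
φR_n = 0.75 × 372 × 671.6 × 10⁻³ = 187.4 kN.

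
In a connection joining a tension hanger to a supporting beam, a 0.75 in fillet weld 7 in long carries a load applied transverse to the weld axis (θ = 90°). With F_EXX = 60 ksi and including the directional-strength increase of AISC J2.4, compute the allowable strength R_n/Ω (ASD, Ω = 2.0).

R_n/Ω ≈ 100 kip

t_e = 0.707 × 0.75 = 0.5302 in; A_we = 0.5302 × 7 = 3.712 in².
Directional factor: 1.0 + 0.5 sin^1.5(90°) = 1.5.
F_nw = 0.6 × 60 × 1.5 = 54 ksi.
R_n/Ω = (54 × 3.712) / 2.0 = 100.2 kip.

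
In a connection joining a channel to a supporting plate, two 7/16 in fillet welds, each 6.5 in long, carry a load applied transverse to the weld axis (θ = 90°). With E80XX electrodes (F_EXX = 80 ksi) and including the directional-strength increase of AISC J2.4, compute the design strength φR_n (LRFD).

t_e = 0.707 × 0.4375 = 0.3093 in; A_we = 0.3093 × 13 = 4.021 in².
Directional factor: 1.0 + 0.5 sin^1.5(90°) = 1.5.
F_nw = 0.6 × 80 × 1.5 = 72 ksi.
φR_n = 0.75 × 72 × 4.021 = 217.1 kip.

φR_n ≈ 217 kip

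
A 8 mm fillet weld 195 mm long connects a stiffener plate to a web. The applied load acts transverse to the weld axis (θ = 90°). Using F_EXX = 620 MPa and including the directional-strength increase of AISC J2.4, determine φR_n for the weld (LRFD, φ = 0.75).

φR_n ≈ 462 kN

t_e = 0.707 × 8 = 5.656 mm; A_we = 5.656 × 195 = 1103 mm².
Directional factor: 1.0 + 0.5 sin^1.5(90°) = 1.5.
F_nw = 0.6 × 620 × 1.5 = 558 MPa.
φR_n = 0.75 × 558 × 1103 × 10⁻³ = 461.6 kN.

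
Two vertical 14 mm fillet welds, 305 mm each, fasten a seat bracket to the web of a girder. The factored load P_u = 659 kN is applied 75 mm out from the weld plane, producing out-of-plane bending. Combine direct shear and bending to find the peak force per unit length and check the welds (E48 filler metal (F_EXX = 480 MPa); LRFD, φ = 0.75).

L_w = 2 × 305 = 610 mm; section modulus (unit throat) S = 2 × L²/6 = 31010 mm².
Direct shear f_v = P/L_w = 659×10³/610 = 1080 N/mm.
Moment M = P × e = 659×10³ × 75 = 49425000 N·mm; bending f_b = M/S = 1594 N/mm.
f_max = √(f_v² + f_b²) = √(1080² + 1594²) = 1926 N/mm.
φr_n = 0.75 × 0.6 × 480 × (0.707 × 14) = 2138 N/mm → adequate.

f_max ≈ 1930 N/mm; adequate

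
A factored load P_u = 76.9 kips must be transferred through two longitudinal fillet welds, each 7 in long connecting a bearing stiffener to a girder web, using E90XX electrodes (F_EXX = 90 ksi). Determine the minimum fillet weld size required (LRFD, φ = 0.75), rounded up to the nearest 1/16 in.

Total weld length L = 14 in.
Required throat t_e = P_u / (φ × 0.6 F_EXX × L) = 76.9 / (0.75 × 0.6 × 90 × 14) = 0.1356 in.
Required leg w = t_e / 0.707 = 0.1918 in → use 1/4 in.

w = 1/4 in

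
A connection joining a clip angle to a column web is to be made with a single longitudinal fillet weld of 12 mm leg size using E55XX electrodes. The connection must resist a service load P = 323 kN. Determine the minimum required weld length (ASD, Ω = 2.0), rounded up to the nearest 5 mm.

L = 235 mm

E55XX → F_EXX = 550 MPa.
Throat t_e = 0.707 × 12 = 8.484 mm.
r_n/Ω = (0.6 × 550 × 8.484) / 2.0 = 1400 N/mm = 1.4 kN/mm.
L_req = P / (r_n/Ω) = 323 / 1.4 = 230.7 mm total.
Round up → use L = 235 mm.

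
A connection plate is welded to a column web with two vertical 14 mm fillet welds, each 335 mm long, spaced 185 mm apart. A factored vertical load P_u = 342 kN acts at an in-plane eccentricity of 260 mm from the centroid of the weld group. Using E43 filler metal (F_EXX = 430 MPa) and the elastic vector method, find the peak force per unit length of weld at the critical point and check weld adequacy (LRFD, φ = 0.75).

f_max ≈ 1720 N/mm; adequate

Total weld length L_w = 670 mm. Treat welds as unit-width lines.
Polar moment about centroid: J = 2[d³/12 + d(b/2)²] = 2[335³/12 + 335×92.5²] = 12000000 mm³.
Direct shear f_v = P/L_w = 342×10³ / 670 = 510.4 N/mm (vertical).
Torsion M = P·e = 342×10³ × 260 = 88920000 N·mm.
Critical point at (x, y) = (92.5, 167.5) from centroid. f_tx = M·y/J = 1241 N/mm; f_ty = M·x/J = 685.5 N/mm.
Resultant f_max = √[f_tx² + (f_v + f_ty)²] = √[1241² + (510.4 + 685.5)²] = 1724 N/mm.
Capacity per unit length: φr_n = 0.75 × 0.6 × 430 × (0.707 × 14) = 1915 N/mm.
1724 ≤ 1915 → adequate.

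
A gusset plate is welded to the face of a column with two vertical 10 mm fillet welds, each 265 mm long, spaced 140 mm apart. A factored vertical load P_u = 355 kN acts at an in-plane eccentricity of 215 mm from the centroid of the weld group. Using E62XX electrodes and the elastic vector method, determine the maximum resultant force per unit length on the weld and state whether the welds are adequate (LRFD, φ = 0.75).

f_max ≈ 2390 N/mm; NOT adequate

E62XX → F_EXX = 620 MPa.
Total weld length L_w = 530 mm. Treat welds as unit-width lines.
Polar moment about centroid: J = 2[d³/12 + d(b/2)²] = 2[265³/12 + 265×70²] = 5699000 mm³.
Direct shear f_v = P/L_w = 355×10³ / 530 = 669.8 N/mm (vertical).
Torsion M = P·e = 355×10³ × 215 = 76325000 N·mm.
Critical point at (x, y) = (70, 132.5) from centroid. f_tx = M·y/J = 1775 N/mm; f_ty = M·x/J = 937.6 N/mm.
Resultant f_max = √[f_tx² + (f_v + f_ty)²] = √[1775² + (669.8 + 937.6)²] = 2394 N/mm.
Capacity per unit length: φr_n = 0.75 × 0.6 × 620 × (0.707 × 10) = 1973 N/mm.
2394 > 1973 → NOT adequate.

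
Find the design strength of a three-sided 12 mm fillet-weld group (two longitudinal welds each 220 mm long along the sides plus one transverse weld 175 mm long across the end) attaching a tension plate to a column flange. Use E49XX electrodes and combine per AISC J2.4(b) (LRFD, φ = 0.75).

E49XX → F_EXX = 490 MPa.
t_e = 0.707 × 12 = 8.484 mm.
R_nwl = 0.6 × 490 × 8.484 × 440 × 10⁻³ = 1097 kN (longitudinal, 2 welds).
R_nwt = 0.6 × 490 × 8.484 × 175 × 10⁻³ = 436.5 kN (transverse, base value).
(i) R_nwl + R_nwt = 1534 kN; (ii) 0.85 R_nwl + 1.5 R_nwt = 1588 kN.
R_n = max = 1588 kN [governs: (ii)]; φR_n = 1191 kN.

φR_n ≈ 1190 kN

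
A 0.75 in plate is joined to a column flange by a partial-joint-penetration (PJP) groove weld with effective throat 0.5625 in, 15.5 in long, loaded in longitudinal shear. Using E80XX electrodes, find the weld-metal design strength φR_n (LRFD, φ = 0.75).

φR_n ≈ 314 kip

E80XX → F_EXX = 80 ksi.
Effective throat (given) t_e = 0.5625 in.
A_we = 0.5625 × 15.5 = 8.719 in².
F_nw = 0.6 F_EXX = 48 ksi.
φR_n = 0.75 × 48 × 8.719 = 313.9 kip.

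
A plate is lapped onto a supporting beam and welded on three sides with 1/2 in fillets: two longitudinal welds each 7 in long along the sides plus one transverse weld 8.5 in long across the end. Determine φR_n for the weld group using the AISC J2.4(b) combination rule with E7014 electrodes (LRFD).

φR_n ≈ 274 kip

E70XX → F_EXX = 70 ksi.
t_e = 0.707 × 0.5 = 0.3535 in.
R_nwl = 0.6 × 70 × 0.3535 × 14 = 207.9 kip (longitudinal, 2 welds).
R_nwt = 0.6 × 70 × 0.3535 × 8.5 = 126.2 kip (transverse, base value).
(i) R_nwl + R_nwt = 334.1 kip; (ii) 0.85 R_nwl + 1.5 R_nwt = 366 kip.
R_n = max = 366 kip [governs: (ii)]; φR_n = 274.5 kip.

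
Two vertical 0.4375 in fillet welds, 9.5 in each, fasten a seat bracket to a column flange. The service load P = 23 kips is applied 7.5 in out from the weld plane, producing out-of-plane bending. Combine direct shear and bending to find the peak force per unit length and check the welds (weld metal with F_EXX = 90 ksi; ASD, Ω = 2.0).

L_w = 2 × 9.5 = 19 in; section modulus (unit throat) S = 2 × L²/6 = 30.08 in².
Direct shear f_v = P/L_w = 23/19 = 1.211 kip/in.
Moment M = P × e = 23 × 7.5 = 172.5 kip·in; bending f_b = M/S = 5.734 kip/in.
f_max = √(f_v² + f_b²) = √(1.211² + 5.734²) = 5.86 kip/in.
r_n/Ω = (1/2.0) × 0.6 × 90 × (0.707 × 0.4375) = 8.351 kip/in → adequate.

f_max ≈ 5.86 kip/in; adequate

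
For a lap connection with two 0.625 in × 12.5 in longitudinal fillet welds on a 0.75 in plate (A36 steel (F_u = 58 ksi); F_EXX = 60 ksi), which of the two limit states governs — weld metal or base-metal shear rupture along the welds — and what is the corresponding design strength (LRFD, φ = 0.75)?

t_e = 0.707 × 0.625 = 0.4419 in; L = 25 in.
Weld metal: φR_n = 0.75 × 0.6 × 60 × 0.4419 × 25 = 298.3 kip.
Base metal (shear rupture): φR_n = 0.75 × 0.6 × 58 × 0.75 × 25 = 489.4 kip.
Governing: weld metal.

φR_n ≈ 298 kip (weld metal governs)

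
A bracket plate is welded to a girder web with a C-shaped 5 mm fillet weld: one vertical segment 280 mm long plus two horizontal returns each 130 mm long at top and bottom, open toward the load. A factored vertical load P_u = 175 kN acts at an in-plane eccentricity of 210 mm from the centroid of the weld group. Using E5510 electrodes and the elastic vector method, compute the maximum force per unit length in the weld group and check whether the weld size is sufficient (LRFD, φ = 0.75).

f_max ≈ 1020 N/mm; NOT adequate

E55XX → F_EXX = 550 MPa.
Total weld length L_w = 540 mm. Treat welds as unit-width lines.
Centroid: x̄ = 2×130×65 / 540 = 31.3 mm from the vertical weld.
Polar moment about centroid: J = I_x + I_y = [280³/12 + 2×130×140²] + [280×31.3² + 2(130³/12 + 130×33.7²)] = 7861000 mm³.
Direct shear f_v = P/L_w = 175×10³ / 540 = 324.1 N/mm (vertical).
Torsion M = P·e = 175×10³ × 210 = 36750000 N·mm.
Critical point at (x, y) = (98.7, 140) from centroid. f_tx = M·y/J = 654.5 N/mm; f_ty = M·x/J = 461.4 N/mm.
Resultant f_max = √[f_tx² + (f_v + f_ty)²] = √[654.5² + (324.1 + 461.4)²] = 1022 N/mm.
Capacity per unit length: φr_n = 0.75 × 0.6 × 550 × (0.707 × 5) = 874.9 N/mm.
1022 > 874.9 → NOT adequate.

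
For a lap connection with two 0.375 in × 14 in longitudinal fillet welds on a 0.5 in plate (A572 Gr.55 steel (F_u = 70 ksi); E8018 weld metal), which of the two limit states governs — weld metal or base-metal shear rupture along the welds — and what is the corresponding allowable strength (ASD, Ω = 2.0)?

R_n/Ω ≈ 178 kips (weld metal governs)

E80XX → F_EXX = 80 ksi.
t_e = 0.707 × 0.375 = 0.2651 in; L = 28 in.
Weld metal: R_n/Ω = (1/2.0) × 0.6 × 80 × 0.2651 × 28 = 178.2 kips.
Base metal (shear rupture): R_n/Ω = (1/2.0) × 0.6 × 70 × 0.5 × 28 = 294 kips.
Governing: weld metal.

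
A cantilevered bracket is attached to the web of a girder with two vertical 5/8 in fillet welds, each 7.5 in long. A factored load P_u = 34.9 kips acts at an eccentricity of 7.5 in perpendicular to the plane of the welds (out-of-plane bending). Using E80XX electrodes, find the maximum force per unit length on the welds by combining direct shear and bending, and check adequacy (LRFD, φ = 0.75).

f_max ≈ 14.2 kip/in; adequate

E80XX → F_EXX = 80 ksi.
L_w = 2 × 7.5 = 15 in; section modulus (unit throat) S = 2 × L²/6 = 18.75 in².
Direct shear f_v = P/L_w = 34.9/15 = 2.327 kip/in.
Moment M = P × e = 34.9 × 7.5 = 261.75 kip·in; bending f_b = M/S = 13.96 kip/in.
f_max = √(f_v² + f_b²) = √(2.327² + 13.96²) = 14.15 kip/in.
φr_n = 0.75 × 0.6 × 80 × (0.707 × 0.625) = 15.91 kip/in → adequate.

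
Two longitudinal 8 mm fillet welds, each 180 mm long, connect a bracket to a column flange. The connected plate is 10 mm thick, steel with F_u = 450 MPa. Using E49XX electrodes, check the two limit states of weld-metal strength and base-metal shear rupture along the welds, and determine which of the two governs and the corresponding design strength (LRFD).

φR_n ≈ 449 kN (weld metal governs)

E49XX → F_EXX = 490 MPa.
t_e = 0.707 × 8 = 5.656 mm; L = 360 mm.
Weld metal: φR_n = 0.75 × 0.6 × 490 × 5.656 × 360 × 10⁻³ = 449 kN.
Base metal (shear rupture): φR_n = 0.75 × 0.6 × 450 × 10 × 360 × 10⁻³ = 729 kN.
Governing: weld metal.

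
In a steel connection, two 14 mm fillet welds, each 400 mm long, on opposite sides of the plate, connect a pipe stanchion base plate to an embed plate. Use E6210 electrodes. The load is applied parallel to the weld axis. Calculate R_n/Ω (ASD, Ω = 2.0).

E62XX → F_EXX = 620 MPa.
Effective throat t_e = 0.707 × 14 = 9.898 mm.
Total length L = 800 mm; A_we = 9.898 × 800 = 7918 mm².
F_nw = 0.6 F_EXX = 0.6 × 620 = 372 MPa.
R_n = 372 × 7918 × 10⁻³ = 2946 kN; R_n/Ω = 2946/2.0 = 1473 kN.

R_n/Ω ≈ 1470 kN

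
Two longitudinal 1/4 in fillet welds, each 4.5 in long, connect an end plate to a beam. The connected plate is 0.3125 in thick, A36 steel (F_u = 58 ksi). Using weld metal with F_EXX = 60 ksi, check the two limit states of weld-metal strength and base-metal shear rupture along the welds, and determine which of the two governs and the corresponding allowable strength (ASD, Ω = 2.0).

t_e = 0.707 × 0.25 = 0.1767 in; L = 9 in.
Weld metal: R_n/Ω = (1/2.0) × 0.6 × 60 × 0.1767 × 9 = 28.63 kips.
Base metal (shear rupture): R_n/Ω = (1/2.0) × 0.6 × 58 × 0.3125 × 9 = 48.94 kips.
Governing: weld metal.

R_n/Ω ≈ 28.6 kips (weld metal governs)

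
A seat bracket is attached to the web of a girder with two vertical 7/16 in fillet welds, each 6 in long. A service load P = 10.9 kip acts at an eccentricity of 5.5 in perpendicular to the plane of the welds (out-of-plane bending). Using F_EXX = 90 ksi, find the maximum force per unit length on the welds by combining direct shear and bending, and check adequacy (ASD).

f_max ≈ 5.08 kip/in; adequate

L_w = 2 × 6 = 12 in; section modulus (unit throat) S = 2 × L²/6 = 12 in².
Direct shear f_v = P/L_w = 10.9/12 = 0.9083 kip/in.
Moment M = P × e = 10.9 × 5.5 = 59.95 kip·in; bending f_b = M/S = 4.996 kip/in.
f_max = √(f_v² + f_b²) = √(0.9083² + 4.996²) = 5.078 kip/in.
r_n/Ω = (1/2.0) × 0.6 × 90 × (0.707 × 0.4375) = 8.351 kip/in → adequate.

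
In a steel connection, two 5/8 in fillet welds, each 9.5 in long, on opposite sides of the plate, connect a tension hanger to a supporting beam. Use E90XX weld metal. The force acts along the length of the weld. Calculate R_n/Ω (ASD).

R_n/Ω ≈ 227 kips

E90XX → F_EXX = 90 ksi.
Effective throat t_e = 0.707 × 0.625 = 0.4419 in.
Total length L = 19 in; A_we = 0.4419 × 19 = 8.396 in².
F_nw = 0.6 F_EXX = 0.6 × 90 = 54 ksi.
R_n = 54 × 8.396 = 453.4 kips; R_n/Ω = 453.4/2.0 = 226.7 kips.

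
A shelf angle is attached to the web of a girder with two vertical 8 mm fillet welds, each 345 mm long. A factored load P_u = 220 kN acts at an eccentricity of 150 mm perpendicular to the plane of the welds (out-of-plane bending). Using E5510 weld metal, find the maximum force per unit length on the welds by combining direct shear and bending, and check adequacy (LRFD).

f_max ≈ 891 N/mm; adequate

E55XX → F_EXX = 550 MPa.
L_w = 2 × 345 = 690 mm; section modulus (unit throat) S = 2 × L²/6 = 39680 mm².
Direct shear f_v = P/L_w = 220×10³/690 = 318.8 N/mm.
Moment M = P × e = 220×10³ × 150 = 33000000 N·mm; bending f_b = M/S = 831.8 N/mm.
f_max = √(f_v² + f_b²) = √(318.8² + 831.8²) = 890.8 N/mm.
φr_n = 0.75 × 0.6 × 550 × (0.707 × 8) = 1400 N/mm → adequate.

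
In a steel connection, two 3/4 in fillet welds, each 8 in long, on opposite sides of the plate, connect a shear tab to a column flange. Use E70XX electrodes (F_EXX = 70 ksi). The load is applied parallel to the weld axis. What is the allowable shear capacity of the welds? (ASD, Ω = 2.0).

R_n/Ω ≈ 178 kip

Effective throat t_e = 0.707 × 0.75 = 0.5302 in.
Total length L = 16 in; A_we = 0.5302 × 16 = 8.484 in².
F_nw = 0.6 F_EXX = 0.6 × 70 = 42 ksi.
R_n = 42 × 8.484 = 356.3 kip; R_n/Ω = 356.3/2.0 = 178.2 kip.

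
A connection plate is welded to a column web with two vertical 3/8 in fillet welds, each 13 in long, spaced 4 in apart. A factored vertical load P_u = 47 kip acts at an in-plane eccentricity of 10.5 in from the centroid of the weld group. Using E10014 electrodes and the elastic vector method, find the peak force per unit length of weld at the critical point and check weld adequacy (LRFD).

f_max ≈ 7.86 kip/in; adequate

E100XX → F_EXX = 100 ksi.
Total weld length L_w = 26 in. Treat welds as unit-width lines.
Polar moment about centroid: J = 2[d³/12 + d(b/2)²] = 2[13³/12 + 13×2²] = 470.2 in³.
Direct shear f_v = P/L_w = 47 / 26 = 1.808 kip/in (vertical).
Torsion M = P·e = 47 × 10.5 = 493.5 kip·in.
Critical point at (x, y) = (2, 6.5) from centroid. f_tx = M·y/J = 6.823 kip/in; f_ty = M·x/J = 2.099 kip/in.
Resultant f_max = √[f_tx² + (f_v + f_ty)²] = √[6.823² + (1.808 + 2.099)²] = 7.862 kip/in.
Capacity per unit length: φr_n = 0.75 × 0.6 × 100 × (0.707 × 0.375) = 11.93 kip/in.
7.862 ≤ 11.93 → adequate.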